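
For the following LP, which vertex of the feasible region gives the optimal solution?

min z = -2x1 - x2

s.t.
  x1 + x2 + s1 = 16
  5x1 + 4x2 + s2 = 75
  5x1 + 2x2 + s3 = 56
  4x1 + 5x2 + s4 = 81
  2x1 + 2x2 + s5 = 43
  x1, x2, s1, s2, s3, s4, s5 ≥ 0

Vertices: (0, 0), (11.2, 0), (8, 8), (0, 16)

Evaluate the objective at each vertex of the feasible region:
  z(0, 0) = 0
  z(11.2, 0) = -22.4
  z(8, 8) = -24  ←
  z(0, 16) = -16
The minimum is at x1 = 8, x2 = 8.

(8, 8)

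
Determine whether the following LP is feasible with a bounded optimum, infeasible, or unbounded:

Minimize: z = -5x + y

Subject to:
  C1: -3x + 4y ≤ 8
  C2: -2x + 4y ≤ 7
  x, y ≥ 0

Unbounded (objective can decrease without bound)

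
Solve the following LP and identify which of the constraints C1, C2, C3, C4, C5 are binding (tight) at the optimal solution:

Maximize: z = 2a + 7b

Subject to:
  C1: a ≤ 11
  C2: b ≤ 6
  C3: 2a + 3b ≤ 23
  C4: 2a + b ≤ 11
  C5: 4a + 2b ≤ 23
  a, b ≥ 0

At a = 2.5, b = 6, compute slack b - a·x for each constraint:
  C1: 11 − 2.5 = 8.5  (slack)
  C2: 6 − 6 = 0  (binding)
  C3: 23 − 23 = 0  (binding)
  C4: 11 − 11 = 0  (binding)
  C5: 23 − 22 = 1  (slack)

Optimal: a = 2.5, b = 6
Binding: C2, C3, C4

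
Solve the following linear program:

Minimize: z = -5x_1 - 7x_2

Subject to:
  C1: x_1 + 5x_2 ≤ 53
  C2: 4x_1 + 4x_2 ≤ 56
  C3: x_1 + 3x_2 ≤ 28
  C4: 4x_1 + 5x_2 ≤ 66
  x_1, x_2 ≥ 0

Evaluate the objective at each vertex of the feasible region:
  z(0, 0) = 0
  z(14, 0) = -70
  z(7, 7) = -84  ←
  z(0, 9.333) = -65.33
The minimum is at x_1 = 7, x_2 = 7.

x_1 = 7, x_2 = 7, z = -84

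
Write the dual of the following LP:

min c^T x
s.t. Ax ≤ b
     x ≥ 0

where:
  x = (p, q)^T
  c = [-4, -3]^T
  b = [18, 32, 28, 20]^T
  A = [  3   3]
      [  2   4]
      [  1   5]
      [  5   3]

Primal min cᵀx s.t. Ax ≤ b, x ≥ 0  →  Dual max −bᵀy s.t. Aᵀy ≥ −c, y ≥ 0.

Maximize: z = -18y1 - 32y2 - 28y3 - 20y4

Subject to:
  3y1 + 2y2 + y3 + 5y4 ≥ 4
  3y1 + 4y2 + 5y3 + 3y4 ≥ 3
  y1, y2, y3, y4 ≥ 0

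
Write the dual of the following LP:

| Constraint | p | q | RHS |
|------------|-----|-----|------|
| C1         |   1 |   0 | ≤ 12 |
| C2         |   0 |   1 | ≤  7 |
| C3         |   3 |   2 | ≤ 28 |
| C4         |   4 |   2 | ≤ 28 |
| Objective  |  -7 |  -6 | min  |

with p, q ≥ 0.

Primal min cᵀx s.t. Ax ≤ b, x ≥ 0  →  Dual max −bᵀy s.t. Aᵀy ≥ −c, y ≥ 0.

Maximize: z = -12y1 - 7y2 - 28y3 - 28y4

Subject to:
  y1 + 3y3 + 4y4 ≥ 7
  y2 + 2y3 + 2y4 ≥ 6
  y1, y2, y3, y4 ≥ 0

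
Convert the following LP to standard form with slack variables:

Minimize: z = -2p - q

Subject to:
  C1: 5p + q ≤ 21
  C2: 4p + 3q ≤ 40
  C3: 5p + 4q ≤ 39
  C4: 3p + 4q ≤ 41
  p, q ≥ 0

min z = -2p - q

s.t.
  5p + q + s1 = 21
  4p + 3q + s2 = 40
  5p + 4q + s3 = 39
  3p + 4q + s4 = 41
  p, q, s1, s2, s3, s4 ≥ 0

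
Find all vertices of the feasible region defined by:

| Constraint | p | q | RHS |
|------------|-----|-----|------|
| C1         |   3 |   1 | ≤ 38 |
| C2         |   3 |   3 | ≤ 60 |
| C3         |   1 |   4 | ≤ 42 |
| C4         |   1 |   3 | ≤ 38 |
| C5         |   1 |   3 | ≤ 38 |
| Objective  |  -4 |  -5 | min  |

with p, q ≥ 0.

(0, 0), (12.67, 0), (10, 8), (0, 10.5)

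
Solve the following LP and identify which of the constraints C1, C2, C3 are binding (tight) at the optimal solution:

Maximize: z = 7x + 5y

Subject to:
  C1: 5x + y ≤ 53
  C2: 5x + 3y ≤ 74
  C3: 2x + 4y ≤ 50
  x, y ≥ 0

At x = 9, y = 8, compute slack b - a·x for each constraint:
  C1: 53 − 53 = 0  (binding)
  C2: 74 − 69 = 5  (slack)
  C3: 50 − 50 = 0  (binding)

Optimal: x = 9, y = 8
Binding: C1, C3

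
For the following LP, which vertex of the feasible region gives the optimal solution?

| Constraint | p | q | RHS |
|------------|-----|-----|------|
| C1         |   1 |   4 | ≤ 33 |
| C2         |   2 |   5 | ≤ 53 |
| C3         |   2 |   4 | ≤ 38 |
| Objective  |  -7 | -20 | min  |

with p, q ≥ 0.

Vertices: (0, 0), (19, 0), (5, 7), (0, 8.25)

Evaluate the objective at each vertex of the feasible region:
  z(0, 0) = 0
  z(19, 0) = -133
  z(5, 7) = -175  ←
  z(0, 8.25) = -165
The minimum is at p = 5, q = 7.

(5, 7)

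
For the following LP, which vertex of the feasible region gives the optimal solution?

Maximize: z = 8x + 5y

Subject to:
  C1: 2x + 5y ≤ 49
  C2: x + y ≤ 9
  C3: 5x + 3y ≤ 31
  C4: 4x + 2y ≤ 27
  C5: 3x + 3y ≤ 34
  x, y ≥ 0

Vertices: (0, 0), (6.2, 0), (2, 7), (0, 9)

Evaluate the objective at each vertex of the feasible region:
  z(0, 0) = 0
  z(6.2, 0) = 49.6
  z(2, 7) = 51  ←
  z(0, 9) = 45
The maximum is at x = 2, y = 7.

(2, 7)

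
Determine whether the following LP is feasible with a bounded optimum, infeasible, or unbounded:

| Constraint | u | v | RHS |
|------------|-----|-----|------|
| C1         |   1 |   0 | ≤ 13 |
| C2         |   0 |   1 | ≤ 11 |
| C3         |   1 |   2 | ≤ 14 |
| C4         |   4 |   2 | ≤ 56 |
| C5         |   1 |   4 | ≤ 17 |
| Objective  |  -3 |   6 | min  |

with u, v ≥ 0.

Feasible with a bounded optimal solution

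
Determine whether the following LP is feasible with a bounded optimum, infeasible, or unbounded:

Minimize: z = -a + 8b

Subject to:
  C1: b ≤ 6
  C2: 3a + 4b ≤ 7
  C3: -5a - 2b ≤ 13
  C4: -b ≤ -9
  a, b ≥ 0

Infeasible (no feasible solution exists)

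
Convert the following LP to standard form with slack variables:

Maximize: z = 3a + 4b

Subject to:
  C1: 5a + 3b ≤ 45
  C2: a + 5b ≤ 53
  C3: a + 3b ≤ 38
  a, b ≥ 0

max z = 3a + 4b

s.t.
  5a + 3b + s1 = 45
  a + 5b + s2 = 53
  a + 3b + s3 = 38
  a, b, s1, s2, s3 ≥ 0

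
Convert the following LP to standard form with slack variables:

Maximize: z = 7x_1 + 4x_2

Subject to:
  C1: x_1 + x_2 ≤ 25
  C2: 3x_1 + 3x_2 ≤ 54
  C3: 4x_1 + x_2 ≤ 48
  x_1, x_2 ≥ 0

max z = 7x_1 + 4x_2

s.t.
  x_1 + x_2 + s1 = 25
  3x_1 + 3x_2 + s2 = 54
  4x_1 + x_2 + s3 = 48
  x_1, x_2, s1, s2, s3 ≥ 0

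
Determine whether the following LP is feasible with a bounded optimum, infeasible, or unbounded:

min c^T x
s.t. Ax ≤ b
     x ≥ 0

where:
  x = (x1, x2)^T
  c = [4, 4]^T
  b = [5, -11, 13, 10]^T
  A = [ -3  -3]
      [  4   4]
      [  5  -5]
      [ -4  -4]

Infeasible (no feasible solution exists)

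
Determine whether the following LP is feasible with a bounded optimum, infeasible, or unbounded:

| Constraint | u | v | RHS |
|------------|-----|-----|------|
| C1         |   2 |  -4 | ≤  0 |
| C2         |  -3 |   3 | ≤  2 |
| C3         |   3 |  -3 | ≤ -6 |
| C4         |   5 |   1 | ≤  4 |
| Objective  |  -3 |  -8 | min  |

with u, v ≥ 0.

Infeasible (no feasible solution exists)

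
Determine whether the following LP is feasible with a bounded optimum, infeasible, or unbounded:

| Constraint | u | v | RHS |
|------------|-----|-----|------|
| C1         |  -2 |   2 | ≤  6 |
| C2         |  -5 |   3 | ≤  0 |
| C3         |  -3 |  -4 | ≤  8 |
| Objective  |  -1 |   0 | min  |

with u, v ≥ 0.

Unbounded (objective can decrease without bound)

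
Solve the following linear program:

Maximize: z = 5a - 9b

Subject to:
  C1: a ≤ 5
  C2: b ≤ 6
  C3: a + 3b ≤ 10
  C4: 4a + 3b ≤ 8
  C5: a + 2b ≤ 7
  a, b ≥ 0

Evaluate the objective at each vertex of the feasible region:
  z(0, 0) = 0
  z(2, 0) = 10  ←
  z(0, 2.667) = -24
The maximum is at a = 2, b = 0.

a = 2, b = 0, z = 10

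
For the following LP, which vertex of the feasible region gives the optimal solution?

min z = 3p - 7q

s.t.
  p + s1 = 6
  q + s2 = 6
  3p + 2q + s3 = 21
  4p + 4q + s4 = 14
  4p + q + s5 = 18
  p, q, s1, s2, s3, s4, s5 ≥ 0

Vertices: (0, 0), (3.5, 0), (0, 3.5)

Evaluate the objective at each vertex of the feasible region:
  z(0, 0) = 0
  z(3.5, 0) = 10.5
  z(0, 3.5) = -24.5  ←
The minimum is at p = 0, q = 3.5.

(0, 3.5)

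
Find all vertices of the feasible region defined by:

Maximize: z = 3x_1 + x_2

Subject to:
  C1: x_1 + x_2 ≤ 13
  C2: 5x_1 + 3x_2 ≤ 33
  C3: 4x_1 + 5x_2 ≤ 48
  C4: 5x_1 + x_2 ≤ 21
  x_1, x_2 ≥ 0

(0, 0), (4.2, 0), (3, 6), (1.615, 8.308), (0, 9.6)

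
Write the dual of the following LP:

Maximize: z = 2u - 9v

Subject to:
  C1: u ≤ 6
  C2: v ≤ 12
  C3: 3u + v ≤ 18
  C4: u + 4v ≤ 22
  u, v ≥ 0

Primal max cᵀx s.t. Ax ≤ b, x ≥ 0  →  Dual min bᵀy s.t. Aᵀy ≥ c, y ≥ 0.

Minimize: z = 6y1 + 12y2 + 18y3 + 22y4

Subject to:
  y1 + 3y3 + y4 ≥ 2
  y2 + y3 + 4y4 ≥ -9
  y1, y2, y3, y4 ≥ 0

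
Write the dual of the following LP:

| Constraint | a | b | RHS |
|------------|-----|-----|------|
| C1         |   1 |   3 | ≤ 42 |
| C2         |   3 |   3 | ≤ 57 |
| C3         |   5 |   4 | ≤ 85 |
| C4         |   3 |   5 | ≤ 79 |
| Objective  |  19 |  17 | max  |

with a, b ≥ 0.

Primal max cᵀx s.t. Ax ≤ b, x ≥ 0  →  Dual min bᵀy s.t. Aᵀy ≥ c, y ≥ 0.

Minimize: z = 42y1 + 57y2 + 85y3 + 79y4

Subject to:
  y1 + 3y2 + 5y3 + 3y4 ≥ 19
  3y1 + 3y2 + 4y3 + 5y4 ≥ 17
  y1, y2, y3, y4 ≥ 0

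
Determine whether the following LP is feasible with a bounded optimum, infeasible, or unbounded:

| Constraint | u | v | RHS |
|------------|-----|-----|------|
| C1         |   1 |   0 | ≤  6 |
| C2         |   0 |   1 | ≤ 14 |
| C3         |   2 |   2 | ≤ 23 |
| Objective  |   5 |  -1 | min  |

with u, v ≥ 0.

Feasible with a bounded optimal solution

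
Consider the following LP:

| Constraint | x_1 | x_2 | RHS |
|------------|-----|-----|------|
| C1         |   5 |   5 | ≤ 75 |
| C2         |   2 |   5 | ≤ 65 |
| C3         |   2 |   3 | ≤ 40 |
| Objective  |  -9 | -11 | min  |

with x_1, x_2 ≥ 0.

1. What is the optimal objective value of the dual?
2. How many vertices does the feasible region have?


1. -155
2. 5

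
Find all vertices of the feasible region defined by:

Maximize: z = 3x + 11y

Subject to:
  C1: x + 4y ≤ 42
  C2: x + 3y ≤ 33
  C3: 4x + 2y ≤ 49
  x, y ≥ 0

(0, 0), (12.25, 0), (8.1, 8.3), (6, 9), (0, 10.5)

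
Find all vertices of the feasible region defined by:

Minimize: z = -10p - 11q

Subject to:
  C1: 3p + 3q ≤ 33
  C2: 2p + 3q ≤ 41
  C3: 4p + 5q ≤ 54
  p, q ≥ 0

(0, 0), (11, 0), (1, 10), (0, 10.8)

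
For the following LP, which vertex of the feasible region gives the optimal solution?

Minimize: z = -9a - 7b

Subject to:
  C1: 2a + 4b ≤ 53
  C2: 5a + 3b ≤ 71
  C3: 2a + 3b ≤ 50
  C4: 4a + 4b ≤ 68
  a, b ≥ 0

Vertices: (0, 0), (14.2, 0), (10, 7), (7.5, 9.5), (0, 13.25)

Evaluate the objective at each vertex of the feasible region:
  z(0, 0) = 0
  z(14.2, 0) = -127.8
  z(10, 7) = -139  ←
  z(7.5, 9.5) = -134
  z(0, 13.25) = -92.75
The minimum is at a = 10, b = 7.

(10, 7)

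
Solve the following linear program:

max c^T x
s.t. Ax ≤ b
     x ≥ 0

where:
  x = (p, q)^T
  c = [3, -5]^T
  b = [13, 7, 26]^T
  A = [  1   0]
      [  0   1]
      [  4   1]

Evaluate the objective at each vertex of the feasible region:
  z(0, 0) = 0
  z(6.5, 0) = 19.5  ←
  z(4.75, 7) = -20.75
  z(0, 7) = -35
The maximum is at p = 6.5, q = 0.

p = 6.5, q = 0, z = 19.5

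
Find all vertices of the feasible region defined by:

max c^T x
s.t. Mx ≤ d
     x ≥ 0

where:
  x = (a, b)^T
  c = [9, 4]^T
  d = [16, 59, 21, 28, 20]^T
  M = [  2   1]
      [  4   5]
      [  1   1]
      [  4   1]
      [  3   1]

(0, 0), (6.667, 0), (4, 8), (3.5, 9), (0, 11.8)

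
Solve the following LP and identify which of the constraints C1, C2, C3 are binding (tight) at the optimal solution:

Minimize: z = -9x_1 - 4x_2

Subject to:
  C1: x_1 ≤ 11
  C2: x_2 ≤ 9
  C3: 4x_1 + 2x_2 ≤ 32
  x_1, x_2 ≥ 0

At x_1 = 8, x_2 = 0, compute slack b - a·x for each constraint:
  C1: 11 − 8 = 3  (slack)
  C2: 9 − 0 = 9  (slack)
  C3: 32 − 32 = 0  (binding)

Optimal: x_1 = 8, x_2 = 0
Binding: C3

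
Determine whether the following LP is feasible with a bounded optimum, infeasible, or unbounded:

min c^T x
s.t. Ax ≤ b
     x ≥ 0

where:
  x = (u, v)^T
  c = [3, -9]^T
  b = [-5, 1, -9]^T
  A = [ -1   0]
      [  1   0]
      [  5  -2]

Infeasible (no feasible solution exists)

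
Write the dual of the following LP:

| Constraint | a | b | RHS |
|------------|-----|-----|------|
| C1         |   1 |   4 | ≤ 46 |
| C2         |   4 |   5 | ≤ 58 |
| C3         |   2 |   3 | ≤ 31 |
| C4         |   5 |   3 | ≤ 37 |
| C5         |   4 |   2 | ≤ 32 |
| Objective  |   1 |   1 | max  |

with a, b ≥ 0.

Primal max cᵀx s.t. Ax ≤ b, x ≥ 0  →  Dual min bᵀy s.t. Aᵀy ≥ c, y ≥ 0.

Minimize: z = 46y1 + 58y2 + 31y3 + 37y4 + 32y5

Subject to:
  y1 + 4y2 + 2y3 + 5y4 + 4y5 ≥ 1
  4y1 + 5y2 + 3y3 + 3y4 + 2y5 ≥ 1
  y1, y2, y3, y4, y5 ≥ 0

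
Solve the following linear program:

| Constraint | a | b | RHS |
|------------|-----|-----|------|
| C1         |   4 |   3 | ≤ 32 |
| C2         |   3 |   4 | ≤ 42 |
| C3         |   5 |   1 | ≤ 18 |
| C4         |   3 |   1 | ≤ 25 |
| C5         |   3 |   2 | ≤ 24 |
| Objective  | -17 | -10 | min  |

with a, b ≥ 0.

Evaluate the objective at each vertex of the feasible region:
  z(0, 0) = 0
  z(3.6, 0) = -61.2
  z(2, 8) = -114  ←
  z(0.2857, 10.29) = -107.7
  z(0, 10.5) = -105
The minimum is at a = 2, b = 8.

a = 2, b = 8, z = -114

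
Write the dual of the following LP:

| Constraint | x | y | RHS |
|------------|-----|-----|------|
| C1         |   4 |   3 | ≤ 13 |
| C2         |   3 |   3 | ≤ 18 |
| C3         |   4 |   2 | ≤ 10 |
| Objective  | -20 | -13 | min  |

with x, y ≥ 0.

Primal min cᵀx s.t. Ax ≤ b, x ≥ 0  →  Dual max −bᵀy s.t. Aᵀy ≥ −c, y ≥ 0.

Maximize: z = -13y1 - 18y2 - 10y3

Subject to:
  4y1 + 3y2 + 4y3 ≥ 20
  3y1 + 3y2 + 2y3 ≥ 13
  y1, y2, y3 ≥ 0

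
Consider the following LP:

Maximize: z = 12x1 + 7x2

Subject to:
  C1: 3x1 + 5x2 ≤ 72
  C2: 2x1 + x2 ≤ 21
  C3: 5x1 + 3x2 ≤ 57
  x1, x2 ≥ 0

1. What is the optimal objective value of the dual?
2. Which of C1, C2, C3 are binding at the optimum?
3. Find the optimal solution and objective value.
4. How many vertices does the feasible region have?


1. 135
2. C2, C3
3. x1 = 6, x2 = 9, z = 135
4. 5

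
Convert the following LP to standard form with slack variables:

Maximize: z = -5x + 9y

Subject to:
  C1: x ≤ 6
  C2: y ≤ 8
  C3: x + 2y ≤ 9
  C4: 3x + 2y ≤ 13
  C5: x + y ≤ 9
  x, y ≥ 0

max z = -5x + 9y

s.t.
  x + s1 = 6
  y + s2 = 8
  x + 2y + s3 = 9
  3x + 2y + s4 = 13
  x + y + s5 = 9
  x, y, s1, s2, s3, s4, s5 ≥ 0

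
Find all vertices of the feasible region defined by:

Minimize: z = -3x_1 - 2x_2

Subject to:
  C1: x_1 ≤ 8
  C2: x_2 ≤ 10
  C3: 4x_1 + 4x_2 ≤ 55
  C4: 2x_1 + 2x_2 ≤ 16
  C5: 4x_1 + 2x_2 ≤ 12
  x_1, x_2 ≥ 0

(0, 0), (3, 0), (0, 6)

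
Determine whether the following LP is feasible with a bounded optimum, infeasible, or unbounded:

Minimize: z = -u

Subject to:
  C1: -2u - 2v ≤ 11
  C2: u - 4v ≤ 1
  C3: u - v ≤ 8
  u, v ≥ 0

Unbounded (objective can decrease without bound)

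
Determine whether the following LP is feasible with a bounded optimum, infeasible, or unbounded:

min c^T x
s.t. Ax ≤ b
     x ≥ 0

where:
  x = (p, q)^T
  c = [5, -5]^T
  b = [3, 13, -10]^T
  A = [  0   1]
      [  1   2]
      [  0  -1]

Infeasible (no feasible solution exists)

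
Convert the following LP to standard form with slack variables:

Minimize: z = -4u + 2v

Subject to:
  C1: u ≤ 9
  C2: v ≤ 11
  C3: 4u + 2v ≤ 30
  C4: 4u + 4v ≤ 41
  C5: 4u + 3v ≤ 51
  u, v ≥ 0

min z = -4u + 2v

s.t.
  u + s1 = 9
  v + s2 = 11
  4u + 2v + s3 = 30
  4u + 4v + s4 = 41
  4u + 3v + s5 = 51
  u, v, s1, s2, s3, s4, s5 ≥ 0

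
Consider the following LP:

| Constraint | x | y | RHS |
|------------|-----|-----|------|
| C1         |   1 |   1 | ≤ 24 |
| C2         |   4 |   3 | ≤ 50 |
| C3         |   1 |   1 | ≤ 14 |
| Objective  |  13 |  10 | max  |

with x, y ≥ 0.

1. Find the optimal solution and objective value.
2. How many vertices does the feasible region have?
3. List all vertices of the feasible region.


1. x = 8, y = 6, z = 164
2. 4
3. (0, 0), (12.5, 0), (8, 6), (0, 14)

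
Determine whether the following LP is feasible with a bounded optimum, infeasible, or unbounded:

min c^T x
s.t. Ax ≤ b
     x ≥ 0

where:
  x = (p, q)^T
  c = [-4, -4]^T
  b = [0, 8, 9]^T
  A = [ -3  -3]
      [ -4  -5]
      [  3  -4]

Unbounded (objective can decrease without bound)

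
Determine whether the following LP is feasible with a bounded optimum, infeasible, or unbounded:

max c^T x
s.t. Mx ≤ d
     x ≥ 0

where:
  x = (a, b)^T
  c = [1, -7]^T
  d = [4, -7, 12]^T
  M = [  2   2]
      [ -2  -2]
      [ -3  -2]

Infeasible (no feasible solution exists)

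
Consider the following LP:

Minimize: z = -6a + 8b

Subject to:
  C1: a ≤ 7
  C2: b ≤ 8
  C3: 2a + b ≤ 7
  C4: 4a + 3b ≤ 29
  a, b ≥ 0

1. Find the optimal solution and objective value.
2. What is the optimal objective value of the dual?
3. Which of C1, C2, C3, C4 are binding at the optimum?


1. a = 3.5, b = 0, z = -21
2. -21
3. C3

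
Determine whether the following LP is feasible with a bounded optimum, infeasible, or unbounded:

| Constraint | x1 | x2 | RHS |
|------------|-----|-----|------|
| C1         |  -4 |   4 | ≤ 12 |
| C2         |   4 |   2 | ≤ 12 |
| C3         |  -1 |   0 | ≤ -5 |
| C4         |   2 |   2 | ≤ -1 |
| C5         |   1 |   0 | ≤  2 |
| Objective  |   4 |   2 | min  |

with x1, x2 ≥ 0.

Infeasible (no feasible solution exists)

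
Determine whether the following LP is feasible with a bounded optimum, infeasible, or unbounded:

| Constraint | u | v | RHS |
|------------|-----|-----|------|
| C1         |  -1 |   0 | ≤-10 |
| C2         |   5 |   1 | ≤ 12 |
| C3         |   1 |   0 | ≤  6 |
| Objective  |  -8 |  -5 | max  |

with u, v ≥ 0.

Infeasible (no feasible solution exists)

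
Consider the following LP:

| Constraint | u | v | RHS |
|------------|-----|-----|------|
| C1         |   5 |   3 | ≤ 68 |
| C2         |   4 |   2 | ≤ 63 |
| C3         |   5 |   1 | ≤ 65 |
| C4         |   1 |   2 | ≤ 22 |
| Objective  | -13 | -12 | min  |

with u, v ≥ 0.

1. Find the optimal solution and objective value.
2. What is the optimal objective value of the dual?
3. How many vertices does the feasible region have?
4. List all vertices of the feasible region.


1. u = 10, v = 6, z = -202
2. -202
3. 5
4. (0, 0), (13, 0), (12.7, 1.5), (10, 6), (0, 11)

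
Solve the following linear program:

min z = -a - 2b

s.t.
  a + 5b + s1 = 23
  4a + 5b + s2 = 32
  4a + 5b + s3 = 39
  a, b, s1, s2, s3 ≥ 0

Evaluate the objective at each vertex of the feasible region:
  z(0, 0) = 0
  z(8, 0) = -8
  z(3, 4) = -11  ←
  z(0, 4.6) = -9.2
The minimum is at a = 3, b = 4.

a = 3, b = 4, z = -11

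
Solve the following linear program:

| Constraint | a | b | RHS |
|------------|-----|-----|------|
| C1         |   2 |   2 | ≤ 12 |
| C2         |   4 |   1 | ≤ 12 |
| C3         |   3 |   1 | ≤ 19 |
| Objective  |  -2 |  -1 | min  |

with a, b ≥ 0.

Evaluate the objective at each vertex of the feasible region:
  z(0, 0) = 0
  z(3, 0) = -6
  z(2, 4) = -8  ←
  z(0, 6) = -6
The minimum is at a = 2, b = 4.

a = 2, b = 4, z = -8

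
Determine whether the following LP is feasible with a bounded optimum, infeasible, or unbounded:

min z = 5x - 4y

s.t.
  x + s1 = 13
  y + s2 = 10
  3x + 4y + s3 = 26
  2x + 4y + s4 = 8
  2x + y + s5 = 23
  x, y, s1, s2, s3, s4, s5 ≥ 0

Feasible with a bounded optimal solution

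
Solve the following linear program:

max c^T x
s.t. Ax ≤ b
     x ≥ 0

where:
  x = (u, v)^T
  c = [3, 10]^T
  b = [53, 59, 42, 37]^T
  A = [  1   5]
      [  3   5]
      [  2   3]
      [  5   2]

Evaluate the objective at each vertex of the feasible region:
  z(0, 0) = 0
  z(7.4, 0) = 22.2
  z(3.526, 9.684) = 107.4
  z(3, 10) = 109  ←
  z(0, 10.6) = 106
The maximum is at u = 3, v = 10.

u = 3, v = 10, z = 109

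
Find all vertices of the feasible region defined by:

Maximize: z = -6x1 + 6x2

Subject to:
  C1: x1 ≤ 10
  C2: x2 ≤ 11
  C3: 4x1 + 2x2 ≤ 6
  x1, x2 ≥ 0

(0, 0), (1.5, 0), (0, 3)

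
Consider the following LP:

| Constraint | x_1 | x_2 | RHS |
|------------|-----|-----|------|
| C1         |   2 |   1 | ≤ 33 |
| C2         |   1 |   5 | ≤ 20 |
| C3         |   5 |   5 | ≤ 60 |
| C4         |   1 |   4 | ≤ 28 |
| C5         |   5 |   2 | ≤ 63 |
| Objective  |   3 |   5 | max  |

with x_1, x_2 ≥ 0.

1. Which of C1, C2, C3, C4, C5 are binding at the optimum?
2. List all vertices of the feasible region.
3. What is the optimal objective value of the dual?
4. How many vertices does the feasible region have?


1. C2, C3
2. (0, 0), (12, 0), (10, 2), (0, 4)
3. 40
4. 4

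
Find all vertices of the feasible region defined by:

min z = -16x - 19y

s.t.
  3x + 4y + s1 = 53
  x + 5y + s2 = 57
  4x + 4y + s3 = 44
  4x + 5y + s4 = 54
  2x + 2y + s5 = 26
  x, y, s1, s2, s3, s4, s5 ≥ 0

(0, 0), (11, 0), (1, 10), (0, 10.8)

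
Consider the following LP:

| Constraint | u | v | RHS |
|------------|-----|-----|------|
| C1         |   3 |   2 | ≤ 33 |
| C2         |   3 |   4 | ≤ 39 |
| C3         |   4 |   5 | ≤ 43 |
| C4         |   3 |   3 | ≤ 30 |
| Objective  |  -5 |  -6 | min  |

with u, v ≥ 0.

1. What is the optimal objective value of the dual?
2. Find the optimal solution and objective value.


1. -53
2. u = 7, v = 3, z = -53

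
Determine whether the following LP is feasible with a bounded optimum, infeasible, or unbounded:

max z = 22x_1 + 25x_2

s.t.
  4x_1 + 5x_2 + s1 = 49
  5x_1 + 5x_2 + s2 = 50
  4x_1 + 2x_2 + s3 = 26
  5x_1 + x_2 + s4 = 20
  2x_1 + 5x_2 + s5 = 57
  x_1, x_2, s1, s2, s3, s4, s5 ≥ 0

Feasible with a bounded optimal solution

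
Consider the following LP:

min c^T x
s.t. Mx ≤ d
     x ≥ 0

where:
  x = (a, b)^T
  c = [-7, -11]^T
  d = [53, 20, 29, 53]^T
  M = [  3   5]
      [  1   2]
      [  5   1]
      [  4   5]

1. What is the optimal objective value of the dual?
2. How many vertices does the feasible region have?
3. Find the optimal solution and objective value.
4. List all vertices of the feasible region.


1. -113
2. 5
3. a = 2, b = 9, z = -113
4. (0, 0), (5.8, 0), (4.381, 7.095), (2, 9), (0, 10)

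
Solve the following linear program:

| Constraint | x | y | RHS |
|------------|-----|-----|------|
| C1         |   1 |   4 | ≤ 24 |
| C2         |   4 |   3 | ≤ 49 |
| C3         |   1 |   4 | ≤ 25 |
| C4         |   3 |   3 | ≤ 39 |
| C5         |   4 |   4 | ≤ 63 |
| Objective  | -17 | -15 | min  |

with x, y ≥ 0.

Evaluate the objective at each vertex of the feasible region:
  z(0, 0) = 0
  z(12.25, 0) = -208.2
  z(10, 3) = -215  ←
  z(9.333, 3.667) = -213.7
  z(0, 6) = -90
The minimum is at x = 10, y = 3.

x = 10, y = 3, z = -215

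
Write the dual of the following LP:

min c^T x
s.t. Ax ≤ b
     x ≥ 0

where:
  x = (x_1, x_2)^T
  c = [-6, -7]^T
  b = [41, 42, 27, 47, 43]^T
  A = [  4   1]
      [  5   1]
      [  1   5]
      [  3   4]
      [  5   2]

Primal min cᵀx s.t. Ax ≤ b, x ≥ 0  →  Dual max −bᵀy s.t. Aᵀy ≥ −c, y ≥ 0.

Maximize: z = -41y1 - 42y2 - 27y3 - 47y4 - 43y5

Subject to:
  4y1 + 5y2 + y3 + 3y4 + 5y5 ≥ 6
  y1 + y2 + 5y3 + 4y4 + 2y5 ≥ 7
  y1, y2, y3, y4, y5 ≥ 0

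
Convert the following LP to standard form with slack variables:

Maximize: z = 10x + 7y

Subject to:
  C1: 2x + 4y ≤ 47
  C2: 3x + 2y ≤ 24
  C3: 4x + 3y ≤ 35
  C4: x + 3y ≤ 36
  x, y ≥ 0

max z = 10x + 7y

s.t.
  2x + 4y + s1 = 47
  3x + 2y + s2 = 24
  4x + 3y + s3 = 35
  x + 3y + s4 = 36
  x, y, s1, s2, s3, s4 ≥ 0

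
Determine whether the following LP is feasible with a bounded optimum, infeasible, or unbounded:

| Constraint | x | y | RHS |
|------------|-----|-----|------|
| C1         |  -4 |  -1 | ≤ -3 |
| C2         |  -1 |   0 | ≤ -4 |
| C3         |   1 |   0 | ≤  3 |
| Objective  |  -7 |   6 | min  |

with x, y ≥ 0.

Infeasible (no feasible solution exists)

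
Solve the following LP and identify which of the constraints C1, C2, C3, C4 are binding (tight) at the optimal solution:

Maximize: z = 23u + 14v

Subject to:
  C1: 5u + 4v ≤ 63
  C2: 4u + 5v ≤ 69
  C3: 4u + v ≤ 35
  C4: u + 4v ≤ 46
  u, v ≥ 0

At u = 7, v = 7, compute slack b - a·x for each constraint:
  C1: 63 − 63 = 0  (binding)
  C2: 69 − 63 = 6  (slack)
  C3: 35 − 35 = 0  (binding)
  C4: 46 − 35 = 11  (slack)

Optimal: u = 7, v = 7
Binding: C1, C3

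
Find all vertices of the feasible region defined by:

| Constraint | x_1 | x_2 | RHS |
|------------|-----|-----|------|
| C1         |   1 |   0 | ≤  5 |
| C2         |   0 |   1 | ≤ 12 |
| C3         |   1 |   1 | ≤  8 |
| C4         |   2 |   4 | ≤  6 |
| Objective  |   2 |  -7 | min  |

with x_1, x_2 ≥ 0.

(0, 0), (3, 0), (0, 1.5)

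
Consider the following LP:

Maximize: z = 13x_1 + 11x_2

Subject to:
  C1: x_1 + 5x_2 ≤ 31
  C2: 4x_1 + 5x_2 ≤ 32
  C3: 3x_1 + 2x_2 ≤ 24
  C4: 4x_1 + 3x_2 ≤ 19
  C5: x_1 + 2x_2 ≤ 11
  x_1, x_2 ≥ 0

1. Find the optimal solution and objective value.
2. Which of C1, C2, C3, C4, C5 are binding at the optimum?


1. x_1 = 1, x_2 = 5, z = 68
2. C4, C5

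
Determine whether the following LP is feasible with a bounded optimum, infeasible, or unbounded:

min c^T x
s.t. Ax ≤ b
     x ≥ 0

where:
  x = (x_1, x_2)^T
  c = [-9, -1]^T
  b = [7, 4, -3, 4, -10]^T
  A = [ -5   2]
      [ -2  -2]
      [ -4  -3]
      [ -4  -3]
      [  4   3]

Infeasible (no feasible solution exists)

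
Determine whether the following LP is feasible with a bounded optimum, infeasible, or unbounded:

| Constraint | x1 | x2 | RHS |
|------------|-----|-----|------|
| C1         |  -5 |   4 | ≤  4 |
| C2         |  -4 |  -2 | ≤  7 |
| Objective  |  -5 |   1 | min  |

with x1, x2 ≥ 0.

Unbounded (objective can decrease without bound)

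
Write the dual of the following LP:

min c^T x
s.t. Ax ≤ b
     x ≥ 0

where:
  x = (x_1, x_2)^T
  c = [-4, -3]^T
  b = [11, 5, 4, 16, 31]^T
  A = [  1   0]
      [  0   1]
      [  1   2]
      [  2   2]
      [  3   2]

Primal min cᵀx s.t. Ax ≤ b, x ≥ 0  →  Dual max −bᵀy s.t. Aᵀy ≥ −c, y ≥ 0.

Maximize: z = -11y1 - 5y2 - 4y3 - 16y4 - 31y5

Subject to:
  y1 + y3 + 2y4 + 3y5 ≥ 4
  y2 + 2y3 + 2y4 + 2y5 ≥ 3
  y1, y2, y3, y4, y5 ≥ 0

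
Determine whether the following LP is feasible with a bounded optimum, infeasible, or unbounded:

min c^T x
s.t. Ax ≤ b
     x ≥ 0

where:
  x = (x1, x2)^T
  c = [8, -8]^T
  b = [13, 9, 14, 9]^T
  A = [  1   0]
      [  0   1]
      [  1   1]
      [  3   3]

Feasible with a bounded optimal solution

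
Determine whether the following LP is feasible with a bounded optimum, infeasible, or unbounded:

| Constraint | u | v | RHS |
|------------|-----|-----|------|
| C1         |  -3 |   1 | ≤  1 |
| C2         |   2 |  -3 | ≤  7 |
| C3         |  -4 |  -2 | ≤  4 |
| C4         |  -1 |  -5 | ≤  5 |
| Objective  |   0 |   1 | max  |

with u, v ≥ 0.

Unbounded (objective can increase without bound)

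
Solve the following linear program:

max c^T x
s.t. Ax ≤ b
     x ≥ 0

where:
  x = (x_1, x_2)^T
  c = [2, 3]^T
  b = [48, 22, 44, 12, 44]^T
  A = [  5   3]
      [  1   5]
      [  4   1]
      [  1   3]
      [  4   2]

Evaluate the objective at each vertex of the feasible region:
  z(0, 0) = 0
  z(9.6, 0) = 19.2
  z(9, 1) = 21  ←
  z(0, 4) = 12
The maximum is at x_1 = 9, x_2 = 1.

x_1 = 9, x_2 = 1, z = 21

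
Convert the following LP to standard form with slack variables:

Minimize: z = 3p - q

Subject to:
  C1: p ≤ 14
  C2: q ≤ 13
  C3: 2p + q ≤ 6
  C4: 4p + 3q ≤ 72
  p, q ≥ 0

min z = 3p - q

s.t.
  p + s1 = 14
  q + s2 = 13
  2p + q + s3 = 6
  4p + 3q + s4 = 72
  p, q, s1, s2, s3, s4 ≥ 0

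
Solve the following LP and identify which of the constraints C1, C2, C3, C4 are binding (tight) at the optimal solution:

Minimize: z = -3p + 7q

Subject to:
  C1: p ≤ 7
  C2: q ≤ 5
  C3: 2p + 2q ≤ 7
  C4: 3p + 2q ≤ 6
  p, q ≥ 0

At p = 2, q = 0, compute slack b - a·x for each constraint:
  C1: 7 − 2 = 5  (slack)
  C2: 5 − 0 = 5  (slack)
  C3: 7 − 4 = 3  (slack)
  C4: 6 − 6 = 0  (binding)

Optimal: p = 2, q = 0
Binding: C4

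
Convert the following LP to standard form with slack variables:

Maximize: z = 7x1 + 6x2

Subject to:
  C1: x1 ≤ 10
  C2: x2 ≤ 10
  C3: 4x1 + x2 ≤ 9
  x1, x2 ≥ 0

max z = 7x1 + 6x2

s.t.
  x1 + s1 = 10
  x2 + s2 = 10
  4x1 + x2 + s3 = 9
  x1, x2, s1, s2, s3 ≥ 0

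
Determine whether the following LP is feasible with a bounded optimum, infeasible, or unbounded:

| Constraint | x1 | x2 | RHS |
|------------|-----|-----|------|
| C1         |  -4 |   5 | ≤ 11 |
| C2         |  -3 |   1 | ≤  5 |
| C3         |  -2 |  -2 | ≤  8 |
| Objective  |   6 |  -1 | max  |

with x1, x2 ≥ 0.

Unbounded (objective can increase without bound)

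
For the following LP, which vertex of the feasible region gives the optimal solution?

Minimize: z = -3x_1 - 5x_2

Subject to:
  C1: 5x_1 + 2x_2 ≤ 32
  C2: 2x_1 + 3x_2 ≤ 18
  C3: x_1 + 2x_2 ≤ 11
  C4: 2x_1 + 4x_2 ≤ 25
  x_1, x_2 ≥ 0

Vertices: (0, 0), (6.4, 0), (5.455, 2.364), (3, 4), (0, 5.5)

Evaluate the objective at each vertex of the feasible region:
  z(0, 0) = 0
  z(6.4, 0) = -19.2
  z(5.455, 2.364) = -28.18
  z(3, 4) = -29  ←
  z(0, 5.5) = -27.5
The minimum is at x_1 = 3, x_2 = 4.

(3, 4)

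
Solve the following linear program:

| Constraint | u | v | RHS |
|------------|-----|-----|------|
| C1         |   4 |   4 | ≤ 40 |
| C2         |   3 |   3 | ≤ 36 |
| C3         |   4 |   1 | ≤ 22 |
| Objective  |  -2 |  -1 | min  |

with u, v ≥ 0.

Evaluate the objective at each vertex of the feasible region:
  z(0, 0) = 0
  z(5.5, 0) = -11
  z(4, 6) = -14  ←
  z(0, 10) = -10
The minimum is at u = 4, v = 6.

u = 4, v = 6, z = -14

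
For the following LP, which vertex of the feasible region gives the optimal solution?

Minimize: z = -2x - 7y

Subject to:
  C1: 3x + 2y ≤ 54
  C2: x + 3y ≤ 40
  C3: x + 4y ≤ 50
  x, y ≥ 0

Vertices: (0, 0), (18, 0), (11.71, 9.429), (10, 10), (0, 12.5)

Evaluate the objective at each vertex of the feasible region:
  z(0, 0) = 0
  z(18, 0) = -36
  z(11.71, 9.429) = -89.43
  z(10, 10) = -90  ←
  z(0, 12.5) = -87.5
The minimum is at x = 10, y = 10.

(10, 10)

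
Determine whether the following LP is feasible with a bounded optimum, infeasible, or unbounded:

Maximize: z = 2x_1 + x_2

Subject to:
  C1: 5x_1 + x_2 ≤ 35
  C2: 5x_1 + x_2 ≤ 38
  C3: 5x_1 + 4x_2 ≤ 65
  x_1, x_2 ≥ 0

Feasible with a bounded optimal solution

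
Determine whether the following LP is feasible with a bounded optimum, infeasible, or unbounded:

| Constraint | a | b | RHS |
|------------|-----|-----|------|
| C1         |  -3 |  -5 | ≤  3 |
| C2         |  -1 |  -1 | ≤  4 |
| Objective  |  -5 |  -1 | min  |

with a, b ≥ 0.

Unbounded (objective can decrease without bound)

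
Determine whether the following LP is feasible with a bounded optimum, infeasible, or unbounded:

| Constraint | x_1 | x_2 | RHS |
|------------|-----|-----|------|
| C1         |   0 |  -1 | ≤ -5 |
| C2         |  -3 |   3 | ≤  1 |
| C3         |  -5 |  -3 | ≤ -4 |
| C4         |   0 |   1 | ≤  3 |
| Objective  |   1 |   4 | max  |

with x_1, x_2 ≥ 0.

Infeasible (no feasible solution exists)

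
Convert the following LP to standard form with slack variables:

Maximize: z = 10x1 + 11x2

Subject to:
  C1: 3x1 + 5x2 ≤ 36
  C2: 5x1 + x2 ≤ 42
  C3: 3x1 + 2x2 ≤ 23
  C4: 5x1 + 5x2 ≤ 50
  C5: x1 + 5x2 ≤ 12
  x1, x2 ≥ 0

max z = 10x1 + 11x2

s.t.
  3x1 + 5x2 + s1 = 36
  5x1 + x2 + s2 = 42
  3x1 + 2x2 + s3 = 23
  5x1 + 5x2 + s4 = 50
  x1 + 5x2 + s5 = 12
  x1, x2, s1, s2, s3, s4, s5 ≥ 0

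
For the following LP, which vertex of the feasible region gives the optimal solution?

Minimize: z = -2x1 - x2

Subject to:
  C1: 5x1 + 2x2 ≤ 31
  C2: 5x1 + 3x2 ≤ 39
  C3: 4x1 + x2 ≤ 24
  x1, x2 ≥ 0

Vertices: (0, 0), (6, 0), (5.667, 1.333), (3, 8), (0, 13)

Evaluate the objective at each vertex of the feasible region:
  z(0, 0) = 0
  z(6, 0) = -12
  z(5.667, 1.333) = -12.67
  z(3, 8) = -14  ←
  z(0, 13) = -13
The minimum is at x1 = 3, x2 = 8.

(3, 8)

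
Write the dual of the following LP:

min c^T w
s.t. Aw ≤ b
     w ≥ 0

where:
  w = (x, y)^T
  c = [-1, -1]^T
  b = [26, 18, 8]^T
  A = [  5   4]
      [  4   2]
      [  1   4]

Primal min cᵀx s.t. Ax ≤ b, x ≥ 0  →  Dual max −bᵀy s.t. Aᵀy ≥ −c, y ≥ 0.

Maximize: z = -26y1 - 18y2 - 8y3

Subject to:
  5y1 + 4y2 + y3 ≥ 1
  4y1 + 2y2 + 4y3 ≥ 1
  y1, y2, y3 ≥ 0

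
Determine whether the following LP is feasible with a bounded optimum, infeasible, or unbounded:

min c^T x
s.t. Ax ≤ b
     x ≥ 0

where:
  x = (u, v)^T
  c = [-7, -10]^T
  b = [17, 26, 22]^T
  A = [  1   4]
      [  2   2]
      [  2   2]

Feasible with a bounded optimal solution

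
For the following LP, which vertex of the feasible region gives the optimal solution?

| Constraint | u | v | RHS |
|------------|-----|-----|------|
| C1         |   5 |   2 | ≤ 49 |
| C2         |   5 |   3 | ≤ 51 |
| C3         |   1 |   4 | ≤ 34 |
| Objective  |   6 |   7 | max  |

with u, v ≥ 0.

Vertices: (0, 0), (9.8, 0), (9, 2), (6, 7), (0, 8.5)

Evaluate the objective at each vertex of the feasible region:
  z(0, 0) = 0
  z(9.8, 0) = 58.8
  z(9, 2) = 68
  z(6, 7) = 85  ←
  z(0, 8.5) = 59.5
The maximum is at u = 6, v = 7.

(6, 7)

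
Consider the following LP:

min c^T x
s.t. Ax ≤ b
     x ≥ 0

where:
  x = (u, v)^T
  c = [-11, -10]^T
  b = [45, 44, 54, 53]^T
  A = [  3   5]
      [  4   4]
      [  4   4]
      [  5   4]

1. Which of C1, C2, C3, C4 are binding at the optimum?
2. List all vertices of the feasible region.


1. C2, C4
2. (0, 0), (10.6, 0), (9, 2), (5, 6), (0, 9)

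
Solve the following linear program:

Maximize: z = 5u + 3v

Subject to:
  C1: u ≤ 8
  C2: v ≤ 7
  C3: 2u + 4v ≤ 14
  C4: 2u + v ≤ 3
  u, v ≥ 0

Evaluate the objective at each vertex of the feasible region:
  z(0, 0) = 0
  z(1.5, 0) = 7.5
  z(0, 3) = 9  ←
The maximum is at u = 0, v = 3.

u = 0, v = 3, z = 9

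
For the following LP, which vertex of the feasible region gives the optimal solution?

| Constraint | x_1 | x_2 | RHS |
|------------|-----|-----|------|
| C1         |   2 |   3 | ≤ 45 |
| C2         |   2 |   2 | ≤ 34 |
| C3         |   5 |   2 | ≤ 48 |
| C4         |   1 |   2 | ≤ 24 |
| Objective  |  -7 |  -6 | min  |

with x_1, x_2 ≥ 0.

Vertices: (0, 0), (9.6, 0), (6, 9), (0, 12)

Evaluate the objective at each vertex of the feasible region:
  z(0, 0) = 0
  z(9.6, 0) = -67.2
  z(6, 9) = -96  ←
  z(0, 12) = -72
The minimum is at x_1 = 6, x_2 = 9.

(6, 9)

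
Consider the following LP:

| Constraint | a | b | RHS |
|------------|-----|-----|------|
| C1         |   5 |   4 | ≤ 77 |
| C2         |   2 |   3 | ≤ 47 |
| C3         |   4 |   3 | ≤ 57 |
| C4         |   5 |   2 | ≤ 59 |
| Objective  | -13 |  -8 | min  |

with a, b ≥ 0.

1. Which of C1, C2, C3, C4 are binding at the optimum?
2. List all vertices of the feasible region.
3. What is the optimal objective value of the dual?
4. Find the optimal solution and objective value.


1. C3, C4
2. (0, 0), (11.8, 0), (9, 7), (5, 12.33), (0, 15.67)
3. -173
4. a = 9, b = 7, z = -173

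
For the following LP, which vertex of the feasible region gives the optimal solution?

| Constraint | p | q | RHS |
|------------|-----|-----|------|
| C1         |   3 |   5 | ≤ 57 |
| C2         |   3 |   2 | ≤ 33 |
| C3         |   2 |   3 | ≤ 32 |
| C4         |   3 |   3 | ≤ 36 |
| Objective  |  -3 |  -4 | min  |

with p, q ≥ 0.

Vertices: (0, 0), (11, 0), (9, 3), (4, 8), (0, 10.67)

Evaluate the objective at each vertex of the feasible region:
  z(0, 0) = 0
  z(11, 0) = -33
  z(9, 3) = -39
  z(4, 8) = -44  ←
  z(0, 10.67) = -42.67
The minimum is at p = 4, q = 8.

(4, 8)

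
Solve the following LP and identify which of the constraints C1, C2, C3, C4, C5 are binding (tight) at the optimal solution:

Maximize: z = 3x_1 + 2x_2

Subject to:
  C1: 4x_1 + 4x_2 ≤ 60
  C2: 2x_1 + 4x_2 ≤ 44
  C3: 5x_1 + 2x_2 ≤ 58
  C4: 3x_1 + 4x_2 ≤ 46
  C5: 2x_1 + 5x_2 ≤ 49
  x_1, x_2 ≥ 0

At x_1 = 10, x_2 = 4, compute slack b - a·x for each constraint:
  C1: 60 − 56 = 4  (slack)
  C2: 44 − 36 = 8  (slack)
  C3: 58 − 58 = 0  (binding)
  C4: 46 − 46 = 0  (binding)
  C5: 49 − 40 = 9  (slack)

Optimal: x_1 = 10, x_2 = 4
Binding: C3, C4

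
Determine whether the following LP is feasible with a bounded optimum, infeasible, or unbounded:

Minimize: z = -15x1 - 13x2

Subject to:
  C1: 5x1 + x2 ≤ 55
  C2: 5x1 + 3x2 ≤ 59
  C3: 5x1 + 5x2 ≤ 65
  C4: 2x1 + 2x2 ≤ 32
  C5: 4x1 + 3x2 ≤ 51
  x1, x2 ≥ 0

Feasible with a bounded optimal solution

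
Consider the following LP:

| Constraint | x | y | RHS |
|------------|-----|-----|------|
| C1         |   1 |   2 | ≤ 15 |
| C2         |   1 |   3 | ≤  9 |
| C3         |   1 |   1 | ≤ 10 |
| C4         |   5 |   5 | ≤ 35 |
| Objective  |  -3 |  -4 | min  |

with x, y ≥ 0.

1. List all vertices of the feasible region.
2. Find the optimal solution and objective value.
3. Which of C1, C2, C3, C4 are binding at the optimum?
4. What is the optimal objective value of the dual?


1. (0, 0), (7, 0), (6, 1), (0, 3)
2. x = 6, y = 1, z = -22
3. C2, C4
4. -22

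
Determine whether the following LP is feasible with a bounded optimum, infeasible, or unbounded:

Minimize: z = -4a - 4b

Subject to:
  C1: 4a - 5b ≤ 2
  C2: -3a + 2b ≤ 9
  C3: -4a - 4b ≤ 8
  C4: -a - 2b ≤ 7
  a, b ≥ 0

Unbounded (objective can decrease without bound)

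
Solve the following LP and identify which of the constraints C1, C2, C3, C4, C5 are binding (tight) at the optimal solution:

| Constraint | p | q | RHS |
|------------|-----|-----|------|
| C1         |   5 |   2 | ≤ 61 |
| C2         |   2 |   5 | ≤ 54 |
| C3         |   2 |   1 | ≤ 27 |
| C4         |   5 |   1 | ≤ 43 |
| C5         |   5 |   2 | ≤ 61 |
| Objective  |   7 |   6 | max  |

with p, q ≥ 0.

At p = 7, q = 8, compute slack b - a·x for each constraint:
  C1: 61 − 51 = 10  (slack)
  C2: 54 − 54 = 0  (binding)
  C3: 27 − 22 = 5  (slack)
  C4: 43 − 43 = 0  (binding)
  C5: 61 − 51 = 10  (slack)

Optimal: p = 7, q = 8
Binding: C2, C4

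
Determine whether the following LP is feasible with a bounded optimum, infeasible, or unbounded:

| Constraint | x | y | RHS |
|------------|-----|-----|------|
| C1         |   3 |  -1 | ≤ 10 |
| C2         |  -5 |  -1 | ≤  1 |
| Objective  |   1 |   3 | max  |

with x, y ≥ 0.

Unbounded (objective can increase without bound)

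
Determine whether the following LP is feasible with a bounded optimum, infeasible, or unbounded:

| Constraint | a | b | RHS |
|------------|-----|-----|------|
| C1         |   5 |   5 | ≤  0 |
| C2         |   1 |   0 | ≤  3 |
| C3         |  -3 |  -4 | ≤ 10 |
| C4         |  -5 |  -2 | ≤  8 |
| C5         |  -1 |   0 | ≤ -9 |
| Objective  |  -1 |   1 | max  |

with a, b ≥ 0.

Infeasible (no feasible solution exists)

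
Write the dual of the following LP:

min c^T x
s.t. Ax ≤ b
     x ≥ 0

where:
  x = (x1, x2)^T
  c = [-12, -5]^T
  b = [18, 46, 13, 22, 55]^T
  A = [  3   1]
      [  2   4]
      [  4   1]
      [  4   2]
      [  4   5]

Primal min cᵀx s.t. Ax ≤ b, x ≥ 0  →  Dual max −bᵀy s.t. Aᵀy ≥ −c, y ≥ 0.

Maximize: z = -18y1 - 46y2 - 13y3 - 22y4 - 55y5

Subject to:
  3y1 + 2y2 + 4y3 + 4y4 + 4y5 ≥ 12
  y1 + 4y2 + y3 + 2y4 + 5y5 ≥ 5
  y1, y2, y3, y4, y5 ≥ 0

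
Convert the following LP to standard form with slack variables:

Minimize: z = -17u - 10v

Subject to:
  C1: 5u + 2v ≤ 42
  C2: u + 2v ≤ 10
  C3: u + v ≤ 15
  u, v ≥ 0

min z = -17u - 10v

s.t.
  5u + 2v + s1 = 42
  u + 2v + s2 = 10
  u + v + s3 = 15
  u, v, s1, s2, s3 ≥ 0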